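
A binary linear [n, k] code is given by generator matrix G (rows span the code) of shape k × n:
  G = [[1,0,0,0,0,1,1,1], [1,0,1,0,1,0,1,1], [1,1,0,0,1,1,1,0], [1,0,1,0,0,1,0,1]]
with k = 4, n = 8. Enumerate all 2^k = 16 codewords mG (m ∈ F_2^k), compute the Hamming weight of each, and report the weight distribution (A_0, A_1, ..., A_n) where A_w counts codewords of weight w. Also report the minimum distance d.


Weight distribution: A_0 = 1, A_2 = 2, A_3 = 4, A_4 = 5, A_5 = 4. Minimum distance d = 2.

Enumerate all 2^4 = 16 messages m ∈ F_2^4.
For each, compute codeword c = mG in F_2^8, then tally its weight.
  m = 0000 → c = 00000000, weight = 0.
  m = 1000 → c = 10000111, weight = 4.
  m = 0100 → c = 10101011, weight = 5.
  m = 1100 → c = 00101100, weight = 3.
  m = 0010 → c = 11001110, weight = 5.
  m = 1010 → c = 01001001, weight = 3.
  m = 0110 → c = 01100101, weight = 4.
  m = 1110 → c = 11100010, weight = 4.
  m = 0001 → c = 10100101, weight = 4.
  m = 1001 → c = 00100010, weight = 2.
  m = 0101 → c = 00001110, weight = 3.
  m = 1101 → c = 10001001, weight = 3.
  m = 0011 → c = 01101011, weight = 5.
  m = 1011 → c = 11101100, weight = 5.
  m = 0111 → c = 11000000, weight = 2.
  m = 1111 → c = 01000111, weight = 4.
Tally weights:
  weight 0: 1 codewords.
  weight 2: 2 codewords.
  weight 3: 4 codewords.
  weight 4: 5 codewords.
  weight 5: 4 codewords.
Minimum distance d = smallest w > 0 with A_w > 0 = 2.
Sanity: Σ A_w = 16 = 2^4 = 16 ✓.


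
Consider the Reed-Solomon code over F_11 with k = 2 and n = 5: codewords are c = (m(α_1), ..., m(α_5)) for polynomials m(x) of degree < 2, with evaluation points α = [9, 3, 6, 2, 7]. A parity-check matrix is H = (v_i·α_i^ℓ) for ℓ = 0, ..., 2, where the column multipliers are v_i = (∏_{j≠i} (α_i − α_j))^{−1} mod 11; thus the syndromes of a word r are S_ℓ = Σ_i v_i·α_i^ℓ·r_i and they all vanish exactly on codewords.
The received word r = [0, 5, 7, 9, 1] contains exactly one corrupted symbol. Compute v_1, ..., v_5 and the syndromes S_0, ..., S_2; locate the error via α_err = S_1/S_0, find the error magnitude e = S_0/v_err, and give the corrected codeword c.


S = (7, 10, 8), error at position 2, error magnitude e = 2, c = [0, 3, 7, 9, 1].

Step 1: column multipliers v_i = (∏_{j≠i}(α_i − α_j))^{−1} mod 11.
  i = 1 (α = 9): (9−3)(9−6)(9−2)(9−7) = 6·3·7·2 = 252 ≡ 10, so v_1 = 10^{−1} = 10 (mod 11).
  i = 2 (α = 3): (3−9)(3−6)(3−2)(3−7) = (−6)·(−3)·1·(−4) = −72 ≡ 5, so v_2 = 5^{−1} = 9 (mod 11).
  i = 3 (α = 6): (6−9)(6−3)(6−2)(6−7) = (−3)·3·4·(−1) = 36 ≡ 3, so v_3 = 3^{−1} = 4 (mod 11).
  i = 4 (α = 2): (2−9)(2−3)(2−6)(2−7) = (−7)·(−1)·(−4)·(−5) = 140 ≡ 8, so v_4 = 8^{−1} = 7 (mod 11).
  i = 5 (α = 7): (7−9)(7−3)(7−6)(7−2) = (−2)·4·1·5 = −40 ≡ 4, so v_5 = 4^{−1} = 3 (mod 11).
  v = [10, 9, 4, 7, 3].
Step 2: syndromes of r = [0, 5, 7, 9, 1] (all sums mod 11).
  S_0 = Σ v_i r_i = 10·0 + 9·5 + 4·7 + 7·9 + 3·1 = 139 ≡ 7.
  S_1 = Σ v_i α_i r_i = 10·9·0 + 9·3·5 + 4·6·7 + 7·2·9 + 3·7·1 = 450 ≡ 10.
  α_i^2 mod 11 = [4, 9, 3, 4, 5].
  S_2 = Σ v_i α_i^2 r_i = 10·4·0 + 9·9·5 + 4·3·7 + 7·4·9 + 3·5·1 = 756 ≡ 8.
  S = (7, 10, 8) ≠ 0, so r is not a codeword (an error is present).
Step 3: locate the error. For a single error e at position i, S_ℓ = v_i·e·α_i^ℓ, so α_err = S_1/S_0.
  S_0^{−1} = 7^{−1} = 8 (mod 11), so α_err = 10·8 = 80 ≡ 3 = α_2. Error position i = 2.
  Consistency check: S_2/S_1 = 8·10 = 80 ≡ 3 = α_err ✓ (single-error assumption holds).
Step 4: error magnitude e = S_0/v_2 = S_0·∏_{j≠2}(α_2 − α_j) = 7·5 = 35 ≡ 2 (mod 11).
Step 5: correct position 2: c_2 = r_2 − e = 5 − 2 ≡ 3 (mod 11). Hence c = [0, 3, 7, 9, 1].
  Check: interpolating c through the α_i gives m(x) = 10 + 5·x (degree < 2) with m(α_i) = c_i for every i, so c is indeed a codeword.


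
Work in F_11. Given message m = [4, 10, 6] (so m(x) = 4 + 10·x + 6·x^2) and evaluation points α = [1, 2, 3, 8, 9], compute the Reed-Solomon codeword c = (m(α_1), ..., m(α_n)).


c = [9, 4, 0, 6, 8]

Message polynomial: m(x) = 4 + 10·x + 6·x^2 (mod 11).
For each evaluation point α_i, compute m(α_i) mod 11:
  α_1 = 1: Horner steps 6 → 5 → 9, so m(1) = 9.
  α_2 = 2: Horner steps 6 → 0 → 4, so m(2) = 4.
  α_3 = 3: Horner steps 6 → 6 → 0, so m(3) = 0.
  α_4 = 8: Horner steps 6 → 3 → 6, so m(8) = 6.
  α_5 = 9: Horner steps 6 → 9 → 8, so m(9) = 8.
Codeword c = [9, 4, 0, 6, 8] ∈ F_11^5.


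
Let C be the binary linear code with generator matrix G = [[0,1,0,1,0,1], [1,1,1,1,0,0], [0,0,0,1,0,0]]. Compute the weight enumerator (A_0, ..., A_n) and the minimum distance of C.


Weight distribution: A_0 = 1, A_1 = 1, A_2 = 1, A_3 = 3, A_4 = 2. Minimum distance d = 1.

Enumerate all 2^3 = 8 messages m ∈ F_2^3.
For each, compute codeword c = mG in F_2^6, then tally its weight.
  m = 000 → c = 000000, weight = 0.
  m = 100 → c = 010101, weight = 3.
  m = 010 → c = 111100, weight = 4.
  m = 110 → c = 101001, weight = 3.
  m = 001 → c = 000100, weight = 1.
  m = 101 → c = 010001, weight = 2.
  m = 011 → c = 111000, weight = 3.
  m = 111 → c = 101101, weight = 4.
Tally weights:
  weight 0: 1 codewords.
  weight 1: 1 codewords.
  weight 2: 1 codewords.
  weight 3: 3 codewords.
  weight 4: 2 codewords.
Minimum distance d = smallest w > 0 with A_w > 0 = 1.
Sanity: Σ A_w = 8 = 2^3 = 8 ✓.


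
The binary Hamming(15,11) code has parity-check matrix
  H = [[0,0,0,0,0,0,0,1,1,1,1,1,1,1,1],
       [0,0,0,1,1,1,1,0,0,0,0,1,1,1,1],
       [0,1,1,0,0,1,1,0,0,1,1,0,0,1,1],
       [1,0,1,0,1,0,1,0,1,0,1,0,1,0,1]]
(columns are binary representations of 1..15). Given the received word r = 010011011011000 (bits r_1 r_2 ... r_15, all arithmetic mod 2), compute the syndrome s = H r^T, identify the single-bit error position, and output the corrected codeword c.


s = (0, 1, 1, 1)^T, error position = 7, corrected codeword c = 010011111011000

Compute s = H r^T mod 2 one row at a time:
  s_1 = 1 + 1 + 0 + 1 + 1 + 0 + 0 + 0 = 4 ≡ 0 (mod 2).
  s_2 = 0 + 1 + 1 + 0 + 1 + 0 + 0 + 0 = 3 ≡ 1 (mod 2).
  s_3 = 1 + 0 + 1 + 0 + 0 + 1 + 0 + 0 = 3 ≡ 1 (mod 2).
  s_4 = 0 + 0 + 1 + 0 + 1 + 1 + 0 + 0 = 3 ≡ 1 (mod 2).
s = (0, 1, 1, 1)^T — this equals column 7 of H (binary 0111), so error is at position 7.
Correct: flip bit 7 of r = 010011011011000 to get c = 010011111011000.


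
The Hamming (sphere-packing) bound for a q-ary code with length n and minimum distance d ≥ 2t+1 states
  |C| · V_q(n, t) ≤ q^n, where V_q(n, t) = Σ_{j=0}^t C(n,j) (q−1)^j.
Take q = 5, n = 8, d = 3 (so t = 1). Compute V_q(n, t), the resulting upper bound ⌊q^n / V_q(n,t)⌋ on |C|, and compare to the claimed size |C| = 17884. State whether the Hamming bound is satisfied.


V_q(n, t) = 33, q^n = 390625, Hamming bound = 11837, |C| = 17884 > bound (violated).

Step 1: Compute V_q(n, t) = Σ_{j=0}^1 C(n, j) (q−1)^j.
  j = 0: C(8,0)·(4)^0 = 1·1 = 1.
  j = 1: C(8,1)·(4)^1 = 8·4 = 32.
  V_q(n, t) = 1 + 32 = 33.
Step 2: q^n = 5^8 = 390625.
Step 3: Hamming bound ⌊q^n / V_q(n,t)⌋ = ⌊390625/33⌋ = 11837.
Step 4: Compare |C| = 17884 to 11837: violated.
The claimed |C| lies above the Hamming bound, so no 5-ary code of length 8 with d ≥ 3 can have 17884 codewords.


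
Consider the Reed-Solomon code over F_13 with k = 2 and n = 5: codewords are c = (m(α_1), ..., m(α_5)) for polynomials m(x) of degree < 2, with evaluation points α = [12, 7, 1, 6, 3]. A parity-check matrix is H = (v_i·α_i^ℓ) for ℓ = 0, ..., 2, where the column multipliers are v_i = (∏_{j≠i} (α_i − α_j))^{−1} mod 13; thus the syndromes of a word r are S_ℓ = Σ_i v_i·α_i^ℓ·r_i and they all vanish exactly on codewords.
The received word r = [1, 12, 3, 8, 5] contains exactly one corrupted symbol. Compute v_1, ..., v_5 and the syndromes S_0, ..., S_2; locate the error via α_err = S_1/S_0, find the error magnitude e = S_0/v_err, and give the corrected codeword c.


S = (12, 6, 3), error at position 2, error magnitude e = 3, c = [1, 9, 3, 8, 5].

Step 1: column multipliers v_i = (∏_{j≠i}(α_i − α_j))^{−1} mod 13.
  i = 1 (α = 12): (12−7)(12−1)(12−6)(12−3) = 5·11·6·9 = 2970 ≡ 6, so v_1 = 6^{−1} = 11 (mod 13).
  i = 2 (α = 7): (7−12)(7−1)(7−6)(7−3) = (−5)·6·1·4 = −120 ≡ 10, so v_2 = 10^{−1} = 4 (mod 13).
  i = 3 (α = 1): (1−12)(1−7)(1−6)(1−3) = (−11)·(−6)·(−5)·(−2) = 660 ≡ 10, so v_3 = 10^{−1} = 4 (mod 13).
  i = 4 (α = 6): (6−12)(6−7)(6−1)(6−3) = (−6)·(−1)·5·3 = 90 ≡ 12, so v_4 = 12^{−1} = 12 (mod 13).
  i = 5 (α = 3): (3−12)(3−7)(3−1)(3−6) = (−9)·(−4)·2·(−3) = −216 ≡ 5, so v_5 = 5^{−1} = 8 (mod 13).
  v = [11, 4, 4, 12, 8].
Step 2: syndromes of r = [1, 12, 3, 8, 5] (all sums mod 13).
  S_0 = Σ v_i r_i = 11·1 + 4·12 + 4·3 + 12·8 + 8·5 = 207 ≡ 12.
  S_1 = Σ v_i α_i r_i = 11·12·1 + 4·7·12 + 4·1·3 + 12·6·8 + 8·3·5 = 1176 ≡ 6.
  α_i^2 mod 13 = [1, 10, 1, 10, 9].
  S_2 = Σ v_i α_i^2 r_i = 11·1·1 + 4·10·12 + 4·1·3 + 12·10·8 + 8·9·5 = 1823 ≡ 3.
  S = (12, 6, 3) ≠ 0, so r is not a codeword (an error is present).
Step 3: locate the error. For a single error e at position i, S_ℓ = v_i·e·α_i^ℓ, so α_err = S_1/S_0.
  S_0^{−1} = 12^{−1} = 12 (mod 13), so α_err = 6·12 = 72 ≡ 7 = α_2. Error position i = 2.
  Consistency check: S_2/S_1 = 3·11 = 33 ≡ 7 = α_err ✓ (single-error assumption holds).
Step 4: error magnitude e = S_0/v_2 = S_0·∏_{j≠2}(α_2 − α_j) = 12·10 = 120 ≡ 3 (mod 13).
Step 5: correct position 2: c_2 = r_2 − e = 12 − 3 ≡ 9 (mod 13). Hence c = [1, 9, 3, 8, 5].
  Check: interpolating c through the α_i gives m(x) = 2 + 1·x (degree < 2) with m(α_i) = c_i for every i, so c is indeed a codeword.


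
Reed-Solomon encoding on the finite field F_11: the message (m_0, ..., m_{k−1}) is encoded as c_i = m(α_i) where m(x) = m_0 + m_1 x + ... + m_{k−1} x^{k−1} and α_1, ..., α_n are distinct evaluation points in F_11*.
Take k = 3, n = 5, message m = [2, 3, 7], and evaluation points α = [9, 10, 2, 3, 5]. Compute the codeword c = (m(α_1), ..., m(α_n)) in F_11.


c = [2, 6, 3, 8, 5]

Message polynomial: m(x) = 2 + 3·x + 7·x^2 (mod 11).
For each evaluation point α_i, compute m(α_i) mod 11:
  α_1 = 9: Horner steps 7 → 0 → 2, so m(9) = 2.
  α_2 = 10: Horner steps 7 → 7 → 6, so m(10) = 6.
  α_3 = 2: Horner steps 7 → 6 → 3, so m(2) = 3.
  α_4 = 3: Horner steps 7 → 2 → 8, so m(3) = 8.
  α_5 = 5: Horner steps 7 → 5 → 5, so m(5) = 5.
Codeword c = [2, 6, 3, 8, 5] ∈ F_11^5.


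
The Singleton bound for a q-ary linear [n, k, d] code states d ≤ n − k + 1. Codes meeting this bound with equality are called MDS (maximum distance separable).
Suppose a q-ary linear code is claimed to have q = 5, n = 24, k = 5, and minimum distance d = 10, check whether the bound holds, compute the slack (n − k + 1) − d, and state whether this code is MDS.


Singleton RHS = n − k + 1 = 20, slack = 10, bound satisfied, not MDS.

Singleton bound: d ≤ n − k + 1.
Here n = 24, k = 5, so n − k + 1 = 20.
Given d = 10, check d ≤ 20: YES.
Slack = (n − k + 1) − d = 10.
The code is NOT MDS (slack = 10 > 0).
Description: the claimed parameters are [24, 5, 10]_5; such a code would be non-MDS.


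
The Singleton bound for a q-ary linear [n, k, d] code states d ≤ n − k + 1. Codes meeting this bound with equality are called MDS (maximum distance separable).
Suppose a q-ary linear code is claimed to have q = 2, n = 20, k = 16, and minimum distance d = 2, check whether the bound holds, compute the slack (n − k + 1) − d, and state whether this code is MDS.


Singleton RHS = n − k + 1 = 5, slack = 3, bound satisfied, not MDS.

Singleton bound: d ≤ n − k + 1.
Here n = 20, k = 16, so n − k + 1 = 5.
Given d = 2, check d ≤ 5: YES.
Slack = (n − k + 1) − d = 3.
The code is NOT MDS (slack = 3 > 0).
Description: the claimed parameters are [20, 16, 2]_2; such a code would be non-MDS.


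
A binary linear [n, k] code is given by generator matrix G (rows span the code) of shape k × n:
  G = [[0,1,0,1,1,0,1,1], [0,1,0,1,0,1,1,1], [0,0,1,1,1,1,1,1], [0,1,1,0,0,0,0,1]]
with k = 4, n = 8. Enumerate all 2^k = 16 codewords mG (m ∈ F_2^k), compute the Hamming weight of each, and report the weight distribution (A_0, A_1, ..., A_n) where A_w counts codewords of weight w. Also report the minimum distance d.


Weight distribution: A_0 = 1, A_2 = 3, A_3 = 4, A_4 = 3, A_5 = 4, A_6 = 1. Minimum distance d = 2.

Enumerate all 2^4 = 16 messages m ∈ F_2^4.
For each, compute codeword c = mG in F_2^8, then tally its weight.
  m = 0000 → c = 00000000, weight = 0.
  m = 1000 → c = 01011011, weight = 5.
  m = 0100 → c = 01010111, weight = 5.
  m = 1100 → c = 00001100, weight = 2.
  m = 0010 → c = 00111111, weight = 6.
  m = 1010 → c = 01100100, weight = 3.
  m = 0110 → c = 01101000, weight = 3.
  m = 1110 → c = 00110011, weight = 4.
  m = 0001 → c = 01100001, weight = 3.
  m = 1001 → c = 00111010, weight = 4.
  m = 0101 → c = 00110110, weight = 4.
  m = 1101 → c = 01101101, weight = 5.
  m = 0011 → c = 01011110, weight = 5.
  m = 1011 → c = 00000101, weight = 2.
  m = 0111 → c = 00001001, weight = 2.
  m = 1111 → c = 01010010, weight = 3.
Tally weights:
  weight 0: 1 codewords.
  weight 2: 3 codewords.
  weight 3: 4 codewords.
  weight 4: 3 codewords.
  weight 5: 4 codewords.
  weight 6: 1 codewords.
Minimum distance d = smallest w > 0 with A_w > 0 = 2.
Sanity: Σ A_w = 16 = 2^4 = 16 ✓.


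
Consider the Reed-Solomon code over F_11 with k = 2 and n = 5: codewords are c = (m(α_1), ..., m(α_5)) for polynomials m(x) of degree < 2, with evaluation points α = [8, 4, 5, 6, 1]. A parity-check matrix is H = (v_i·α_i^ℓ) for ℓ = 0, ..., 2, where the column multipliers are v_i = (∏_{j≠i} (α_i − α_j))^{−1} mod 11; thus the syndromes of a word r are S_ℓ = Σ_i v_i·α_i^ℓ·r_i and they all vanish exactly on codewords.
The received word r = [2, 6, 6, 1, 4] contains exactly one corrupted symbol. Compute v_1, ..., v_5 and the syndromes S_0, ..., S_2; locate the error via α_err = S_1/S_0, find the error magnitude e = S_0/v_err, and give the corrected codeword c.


S = (8, 10, 7), error at position 2, error magnitude e = 6, c = [2, 0, 6, 1, 4].

Step 1: column multipliers v_i = (∏_{j≠i}(α_i − α_j))^{−1} mod 11.
  i = 1 (α = 8): (8−4)(8−5)(8−6)(8−1) = 4·3·2·7 = 168 ≡ 3, so v_1 = 3^{−1} = 4 (mod 11).
  i = 2 (α = 4): (4−8)(4−5)(4−6)(4−1) = (−4)·(−1)·(−2)·3 = −24 ≡ 9, so v_2 = 9^{−1} = 5 (mod 11).
  i = 3 (α = 5): (5−8)(5−4)(5−6)(5−1) = (−3)·1·(−1)·4 = 12 ≡ 1, so v_3 = 1^{−1} = 1 (mod 11).
  i = 4 (α = 6): (6−8)(6−4)(6−5)(6−1) = (−2)·2·1·5 = −20 ≡ 2, so v_4 = 2^{−1} = 6 (mod 11).
  i = 5 (α = 1): (1−8)(1−4)(1−5)(1−6) = (−7)·(−3)·(−4)·(−5) = 420 ≡ 2, so v_5 = 2^{−1} = 6 (mod 11).
  v = [4, 5, 1, 6, 6].
Step 2: syndromes of r = [2, 6, 6, 1, 4] (all sums mod 11).
  S_0 = Σ v_i r_i = 4·2 + 5·6 + 1·6 + 6·1 + 6·4 = 74 ≡ 8.
  S_1 = Σ v_i α_i r_i = 4·8·2 + 5·4·6 + 1·5·6 + 6·6·1 + 6·1·4 = 274 ≡ 10.
  α_i^2 mod 11 = [9, 5, 3, 3, 1].
  S_2 = Σ v_i α_i^2 r_i = 4·9·2 + 5·5·6 + 1·3·6 + 6·3·1 + 6·1·4 = 282 ≡ 7.
  S = (8, 10, 7) ≠ 0, so r is not a codeword (an error is present).
Step 3: locate the error. For a single error e at position i, S_ℓ = v_i·e·α_i^ℓ, so α_err = S_1/S_0.
  S_0^{−1} = 8^{−1} = 7 (mod 11), so α_err = 10·7 = 70 ≡ 4 = α_2. Error position i = 2.
  Consistency check: S_2/S_1 = 7·10 = 70 ≡ 4 = α_err ✓ (single-error assumption holds).
Step 4: error magnitude e = S_0/v_2 = S_0·∏_{j≠2}(α_2 − α_j) = 8·9 = 72 ≡ 6 (mod 11).
Step 5: correct position 2: c_2 = r_2 − e = 6 − 6 ≡ 0 (mod 11). Hence c = [2, 0, 6, 1, 4].
  Check: interpolating c through the α_i gives m(x) = 9 + 6·x (degree < 2) with m(α_i) = c_i for every i, so c is indeed a codeword.


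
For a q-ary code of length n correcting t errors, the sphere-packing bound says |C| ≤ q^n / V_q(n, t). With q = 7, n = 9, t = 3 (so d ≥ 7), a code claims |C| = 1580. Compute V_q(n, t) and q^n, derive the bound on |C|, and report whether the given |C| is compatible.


V_q(n, t) = 19495, q^n = 40353607, Hamming bound = 2069, |C| = 1580 ≤ bound (satisfied).

Step 1: Compute V_q(n, t) = Σ_{j=0}^3 C(n, j) (q−1)^j.
  j = 0: C(9,0)·(6)^0 = 1·1 = 1.
  j = 1: C(9,1)·(6)^1 = 9·6 = 54.
  j = 2: C(9,2)·(6)^2 = 36·36 = 1296.
  j = 3: C(9,3)·(6)^3 = 84·216 = 18144.
  V_q(n, t) = 1 + 54 + 1296 + 18144 = 19495.
Step 2: q^n = 7^9 = 40353607.
Step 3: Hamming bound ⌊q^n / V_q(n,t)⌋ = ⌊40353607/19495⌋ = 2069.
Step 4: Compare |C| = 1580 to 2069: satisfied.
The claimed |C| lies below the Hamming bound.


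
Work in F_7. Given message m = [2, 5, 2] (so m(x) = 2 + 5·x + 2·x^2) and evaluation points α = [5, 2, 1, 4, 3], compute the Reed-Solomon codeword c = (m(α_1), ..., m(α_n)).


c = [0, 6, 2, 5, 0]

Message polynomial: m(x) = 2 + 5·x + 2·x^2 (mod 7).
For each evaluation point α_i, compute m(α_i) mod 7:
  α_1 = 5: Horner steps 2 → 1 → 0, so m(5) = 0.
  α_2 = 2: Horner steps 2 → 2 → 6, so m(2) = 6.
  α_3 = 1: Horner steps 2 → 0 → 2, so m(1) = 2.
  α_4 = 4: Horner steps 2 → 6 → 5, so m(4) = 5.
  α_5 = 3: Horner steps 2 → 4 → 0, so m(3) = 0.
Codeword c = [0, 6, 2, 5, 0] ∈ F_7^5.


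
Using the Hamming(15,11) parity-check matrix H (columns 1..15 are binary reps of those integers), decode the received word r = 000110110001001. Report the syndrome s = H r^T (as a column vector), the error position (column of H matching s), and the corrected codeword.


s = (1, 1, 0, 1)^T, error position = 13, corrected codeword c = 000110110001101

Compute s = H r^T mod 2 one row at a time:
  s_1 = 1 + 0 + 0 + 0 + 1 + 0 + 0 + 1 = 3 ≡ 1 (mod 2).
  s_2 = 1 + 1 + 0 + 1 + 1 + 0 + 0 + 1 = 5 ≡ 1 (mod 2).
  s_3 = 0 + 0 + 0 + 1 + 0 + 0 + 0 + 1 = 2 ≡ 0 (mod 2).
  s_4 = 0 + 0 + 1 + 1 + 0 + 0 + 0 + 1 = 3 ≡ 1 (mod 2).
s = (1, 1, 0, 1)^T — this equals column 13 of H (binary 1101), so error is at position 13.
Correct: flip bit 13 of r = 000110110001001 to get c = 000110110001101.


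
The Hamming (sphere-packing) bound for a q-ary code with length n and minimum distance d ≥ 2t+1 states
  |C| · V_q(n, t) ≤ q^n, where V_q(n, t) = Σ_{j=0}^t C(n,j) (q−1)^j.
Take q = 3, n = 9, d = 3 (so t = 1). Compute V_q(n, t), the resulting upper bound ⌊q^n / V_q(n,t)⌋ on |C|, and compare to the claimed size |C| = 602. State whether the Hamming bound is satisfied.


V_q(n, t) = 19, q^n = 19683, Hamming bound = 1035, |C| = 602 ≤ bound (satisfied).

Step 1: Compute V_q(n, t) = Σ_{j=0}^1 C(n, j) (q−1)^j.
  j = 0: C(9,0)·(2)^0 = 1·1 = 1.
  j = 1: C(9,1)·(2)^1 = 9·2 = 18.
  V_q(n, t) = 1 + 18 = 19.
Step 2: q^n = 3^9 = 19683.
Step 3: Hamming bound ⌊q^n / V_q(n,t)⌋ = ⌊19683/19⌋ = 1035.
Step 4: Compare |C| = 602 to 1035: satisfied.
The claimed |C| lies below the Hamming bound.


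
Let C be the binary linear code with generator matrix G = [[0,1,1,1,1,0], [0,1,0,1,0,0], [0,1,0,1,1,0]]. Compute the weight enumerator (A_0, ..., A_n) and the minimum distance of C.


Weight distribution: A_0 = 1, A_1 = 2, A_2 = 2, A_3 = 2, A_4 = 1. Minimum distance d = 1.

Enumerate all 2^3 = 8 messages m ∈ F_2^3.
For each, compute codeword c = mG in F_2^6, then tally its weight.
  m = 000 → c = 000000, weight = 0.
  m = 100 → c = 011110, weight = 4.
  m = 010 → c = 010100, weight = 2.
  m = 110 → c = 001010, weight = 2.
  m = 001 → c = 010110, weight = 3.
  m = 101 → c = 001000, weight = 1.
  m = 011 → c = 000010, weight = 1.
  m = 111 → c = 011100, weight = 3.
Tally weights:
  weight 0: 1 codewords.
  weight 1: 2 codewords.
  weight 2: 2 codewords.
  weight 3: 2 codewords.
  weight 4: 1 codewords.
Minimum distance d = smallest w > 0 with A_w > 0 = 1.
Sanity: Σ A_w = 8 = 2^3 = 8 ✓.


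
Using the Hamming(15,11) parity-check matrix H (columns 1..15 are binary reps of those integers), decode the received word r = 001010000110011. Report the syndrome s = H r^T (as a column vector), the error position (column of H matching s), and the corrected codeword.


s = (0, 1, 1, 0)^T, error position = 6, corrected codeword c = 001011000110011

Compute s = H r^T mod 2 one row at a time:
  s_1 = 0 + 0 + 1 + 1 + 0 + 0 + 1 + 1 = 4 ≡ 0 (mod 2).
  s_2 = 0 + 1 + 0 + 0 + 0 + 0 + 1 + 1 = 3 ≡ 1 (mod 2).
  s_3 = 0 + 1 + 0 + 0 + 1 + 1 + 1 + 1 = 5 ≡ 1 (mod 2).
  s_4 = 0 + 1 + 1 + 0 + 0 + 1 + 0 + 1 = 4 ≡ 0 (mod 2).
s = (0, 1, 1, 0)^T — this equals column 6 of H (binary 0110), so error is at position 6.
Correct: flip bit 6 of r = 001010000110011 to get c = 001011000110011.


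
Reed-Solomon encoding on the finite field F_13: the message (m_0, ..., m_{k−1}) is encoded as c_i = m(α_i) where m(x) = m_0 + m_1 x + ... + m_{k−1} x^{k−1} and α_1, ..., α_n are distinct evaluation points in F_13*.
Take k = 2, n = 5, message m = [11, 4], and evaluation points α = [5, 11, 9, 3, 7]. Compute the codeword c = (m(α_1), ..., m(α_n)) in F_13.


c = [5, 3, 8, 10, 0]

Message polynomial: m(x) = 11 + 4·x (mod 13).
For each evaluation point α_i, compute m(α_i) mod 13:
  α_1 = 5: Horner steps 4 → 5, so m(5) = 5.
  α_2 = 11: Horner steps 4 → 3, so m(11) = 3.
  α_3 = 9: Horner steps 4 → 8, so m(9) = 8.
  α_4 = 3: Horner steps 4 → 10, so m(3) = 10.
  α_5 = 7: Horner steps 4 → 0, so m(7) = 0.
Codeword c = [5, 3, 8, 10, 0] ∈ F_13^5.


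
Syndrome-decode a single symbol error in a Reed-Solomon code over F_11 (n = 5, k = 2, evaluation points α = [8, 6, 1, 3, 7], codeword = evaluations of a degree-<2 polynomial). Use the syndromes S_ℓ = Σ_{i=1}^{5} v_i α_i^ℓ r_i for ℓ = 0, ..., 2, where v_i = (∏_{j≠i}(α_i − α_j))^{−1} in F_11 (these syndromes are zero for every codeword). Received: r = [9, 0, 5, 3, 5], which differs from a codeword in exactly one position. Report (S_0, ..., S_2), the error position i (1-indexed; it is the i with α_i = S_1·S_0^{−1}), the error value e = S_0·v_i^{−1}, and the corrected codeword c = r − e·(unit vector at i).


S = (8, 1, 7), error at position 5, error magnitude e = 6, c = [9, 0, 5, 3, 10].

Step 1: column multipliers v_i = (∏_{j≠i}(α_i − α_j))^{−1} mod 11.
  i = 1 (α = 8): (8−6)(8−1)(8−3)(8−7) = 2·7·5·1 = 70 ≡ 4, so v_1 = 4^{−1} = 3 (mod 11).
  i = 2 (α = 6): (6−8)(6−1)(6−3)(6−7) = (−2)·5·3·(−1) = 30 ≡ 8, so v_2 = 8^{−1} = 7 (mod 11).
  i = 3 (α = 1): (1−8)(1−6)(1−3)(1−7) = (−7)·(−5)·(−2)·(−6) = 420 ≡ 2, so v_3 = 2^{−1} = 6 (mod 11).
  i = 4 (α = 3): (3−8)(3−6)(3−1)(3−7) = (−5)·(−3)·2·(−4) = −120 ≡ 1, so v_4 = 1^{−1} = 1 (mod 11).
  i = 5 (α = 7): (7−8)(7−6)(7−1)(7−3) = (−1)·1·6·4 = −24 ≡ 9, so v_5 = 9^{−1} = 5 (mod 11).
  v = [3, 7, 6, 1, 5].
Step 2: syndromes of r = [9, 0, 5, 3, 5] (all sums mod 11).
  S_0 = Σ v_i r_i = 3·9 + 7·0 + 6·5 + 1·3 + 5·5 = 85 ≡ 8.
  S_1 = Σ v_i α_i r_i = 3·8·9 + 7·6·0 + 6·1·5 + 1·3·3 + 5·7·5 = 430 ≡ 1.
  α_i^2 mod 11 = [9, 3, 1, 9, 5].
  S_2 = Σ v_i α_i^2 r_i = 3·9·9 + 7·3·0 + 6·1·5 + 1·9·3 + 5·5·5 = 425 ≡ 7.
  S = (8, 1, 7) ≠ 0, so r is not a codeword (an error is present).
Step 3: locate the error. For a single error e at position i, S_ℓ = v_i·e·α_i^ℓ, so α_err = S_1/S_0.
  S_0^{−1} = 8^{−1} = 7 (mod 11), so α_err = 1·7 = 7 ≡ 7 = α_5. Error position i = 5.
  Consistency check: S_2/S_1 = 7·1 = 7 ≡ 7 = α_err ✓ (single-error assumption holds).
Step 4: error magnitude e = S_0/v_5 = S_0·∏_{j≠5}(α_5 − α_j) = 8·9 = 72 ≡ 6 (mod 11).
Step 5: correct position 5: c_5 = r_5 − e = 5 − 6 ≡ 10 (mod 11). Hence c = [9, 0, 5, 3, 10].
  Check: interpolating c through the α_i gives m(x) = 6 + 10·x (degree < 2) with m(α_i) = c_i for every i, so c is indeed a codeword.


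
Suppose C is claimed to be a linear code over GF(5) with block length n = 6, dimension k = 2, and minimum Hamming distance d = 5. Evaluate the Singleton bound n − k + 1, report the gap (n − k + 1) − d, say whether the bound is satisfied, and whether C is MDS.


Singleton RHS = n − k + 1 = 5, slack = 0, bound satisfied, MDS.

Singleton bound: d ≤ n − k + 1.
Here n = 6, k = 2, so n − k + 1 = 5.
Given d = 5, check d ≤ 5: YES.
Slack = (n − k + 1) − d = 0.
The code is MDS (slack = 0).
Description: the claimed parameters are [6, 2, 5]_5; such a code would be MDS (meets Singleton bound).


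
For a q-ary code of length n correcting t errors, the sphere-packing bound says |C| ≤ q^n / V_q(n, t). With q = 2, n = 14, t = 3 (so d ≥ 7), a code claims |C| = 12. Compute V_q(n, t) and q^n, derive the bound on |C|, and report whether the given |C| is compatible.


V_q(n, t) = 470, q^n = 16384, Hamming bound = 34, |C| = 12 ≤ bound (satisfied).

Step 1: Compute V_q(n, t) = Σ_{j=0}^3 C(n, j) (q−1)^j.
  j = 0: C(14,0)·(1)^0 = 1·1 = 1.
  j = 1: C(14,1)·(1)^1 = 14·1 = 14.
  j = 2: C(14,2)·(1)^2 = 91·1 = 91.
  j = 3: C(14,3)·(1)^3 = 364·1 = 364.
  V_q(n, t) = 1 + 14 + 91 + 364 = 470.
Step 2: q^n = 2^14 = 16384.
Step 3: Hamming bound ⌊q^n / V_q(n,t)⌋ = ⌊16384/470⌋ = 34.
Step 4: Compare |C| = 12 to 34: satisfied.
The claimed |C| lies below the Hamming bound.


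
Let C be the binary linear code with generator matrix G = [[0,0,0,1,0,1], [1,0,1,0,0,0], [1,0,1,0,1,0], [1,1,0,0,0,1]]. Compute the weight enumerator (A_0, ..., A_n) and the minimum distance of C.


Weight distribution: A_0 = 1, A_1 = 1, A_2 = 2, A_3 = 6, A_4 = 5, A_5 = 1. Minimum distance d = 1.

Enumerate all 2^4 = 16 messages m ∈ F_2^4.
For each, compute codeword c = mG in F_2^6, then tally its weight.
  m = 0000 → c = 000000, weight = 0.
  m = 1000 → c = 000101, weight = 2.
  m = 0100 → c = 101000, weight = 2.
  m = 1100 → c = 101101, weight = 4.
  m = 0010 → c = 101010, weight = 3.
  m = 1010 → c = 101111, weight = 5.
  m = 0110 → c = 000010, weight = 1.
  m = 1110 → c = 000111, weight = 3.
  m = 0001 → c = 110001, weight = 3.
  m = 1001 → c = 110100, weight = 3.
  m = 0101 → c = 011001, weight = 3.
  m = 1101 → c = 011100, weight = 3.
  m = 0011 → c = 011011, weight = 4.
  m = 1011 → c = 011110, weight = 4.
  m = 0111 → c = 110011, weight = 4.
  m = 1111 → c = 110110, weight = 4.
Tally weights:
  weight 0: 1 codewords.
  weight 1: 1 codewords.
  weight 2: 2 codewords.
  weight 3: 6 codewords.
  weight 4: 5 codewords.
  weight 5: 1 codewords.
Minimum distance d = smallest w > 0 with A_w > 0 = 1.
Sanity: Σ A_w = 16 = 2^4 = 16 ✓.


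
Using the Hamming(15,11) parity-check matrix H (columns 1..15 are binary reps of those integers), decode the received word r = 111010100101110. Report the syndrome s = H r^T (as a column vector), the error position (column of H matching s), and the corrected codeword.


s = (0, 1, 1, 1)^T, error position = 7, corrected codeword c = 111010000101110

Compute s = H r^T mod 2 one row at a time:
  s_1 = 0 + 0 + 1 + 0 + 1 + 1 + 1 + 0 = 4 ≡ 0 (mod 2).
  s_2 = 0 + 1 + 0 + 1 + 1 + 1 + 1 + 0 = 5 ≡ 1 (mod 2).
  s_3 = 1 + 1 + 0 + 1 + 1 + 0 + 1 + 0 = 5 ≡ 1 (mod 2).
  s_4 = 1 + 1 + 1 + 1 + 0 + 0 + 1 + 0 = 5 ≡ 1 (mod 2).
s = (0, 1, 1, 1)^T — this equals column 7 of H (binary 0111), so error is at position 7.
Correct: flip bit 7 of r = 111010100101110 to get c = 111010000101110.


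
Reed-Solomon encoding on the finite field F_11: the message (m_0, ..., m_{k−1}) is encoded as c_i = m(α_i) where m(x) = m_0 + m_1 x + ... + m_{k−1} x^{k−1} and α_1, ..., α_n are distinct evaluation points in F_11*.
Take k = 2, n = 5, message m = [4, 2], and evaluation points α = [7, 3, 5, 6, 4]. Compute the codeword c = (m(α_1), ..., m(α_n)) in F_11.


c = [7, 10, 3, 5, 1]

Message polynomial: m(x) = 4 + 2·x (mod 11).
For each evaluation point α_i, compute m(α_i) mod 11:
  α_1 = 7: Horner steps 2 → 7, so m(7) = 7.
  α_2 = 3: Horner steps 2 → 10, so m(3) = 10.
  α_3 = 5: Horner steps 2 → 3, so m(5) = 3.
  α_4 = 6: Horner steps 2 → 5, so m(6) = 5.
  α_5 = 4: Horner steps 2 → 1, so m(4) = 1.
Codeword c = [7, 10, 3, 5, 1] ∈ F_11^5.


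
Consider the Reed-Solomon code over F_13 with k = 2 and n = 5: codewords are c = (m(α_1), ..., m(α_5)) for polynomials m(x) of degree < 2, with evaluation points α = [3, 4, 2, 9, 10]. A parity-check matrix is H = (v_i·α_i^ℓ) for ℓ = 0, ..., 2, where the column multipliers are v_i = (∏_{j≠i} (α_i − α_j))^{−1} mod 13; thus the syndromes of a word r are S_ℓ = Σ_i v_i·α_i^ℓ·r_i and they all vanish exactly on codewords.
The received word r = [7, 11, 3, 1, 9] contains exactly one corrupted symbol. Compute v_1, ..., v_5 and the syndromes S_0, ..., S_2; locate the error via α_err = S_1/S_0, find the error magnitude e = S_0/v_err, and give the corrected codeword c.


S = (2, 5, 6), error at position 4, error magnitude e = 9, c = [7, 11, 3, 5, 9].

Step 1: column multipliers v_i = (∏_{j≠i}(α_i − α_j))^{−1} mod 13.
  i = 1 (α = 3): (3−4)(3−2)(3−9)(3−10) = (−1)·1·(−6)·(−7) = −42 ≡ 10, so v_1 = 10^{−1} = 4 (mod 13).
  i = 2 (α = 4): (4−3)(4−2)(4−9)(4−10) = 1·2·(−5)·(−6) = 60 ≡ 8, so v_2 = 8^{−1} = 5 (mod 13).
  i = 3 (α = 2): (2−3)(2−4)(2−9)(2−10) = (−1)·(−2)·(−7)·(−8) = 112 ≡ 8, so v_3 = 8^{−1} = 5 (mod 13).
  i = 4 (α = 9): (9−3)(9−4)(9−2)(9−10) = 6·5·7·(−1) = −210 ≡ 11, so v_4 = 11^{−1} = 6 (mod 13).
  i = 5 (α = 10): (10−3)(10−4)(10−2)(10−9) = 7·6·8·1 = 336 ≡ 11, so v_5 = 11^{−1} = 6 (mod 13).
  v = [4, 5, 5, 6, 6].
Step 2: syndromes of r = [7, 11, 3, 1, 9] (all sums mod 13).
  S_0 = Σ v_i r_i = 4·7 + 5·11 + 5·3 + 6·1 + 6·9 = 158 ≡ 2.
  S_1 = Σ v_i α_i r_i = 4·3·7 + 5·4·11 + 5·2·3 + 6·9·1 + 6·10·9 = 928 ≡ 5.
  α_i^2 mod 13 = [9, 3, 4, 3, 9].
  S_2 = Σ v_i α_i^2 r_i = 4·9·7 + 5·3·11 + 5·4·3 + 6·3·1 + 6·9·9 = 981 ≡ 6.
  S = (2, 5, 6) ≠ 0, so r is not a codeword (an error is present).
Step 3: locate the error. For a single error e at position i, S_ℓ = v_i·e·α_i^ℓ, so α_err = S_1/S_0.
  S_0^{−1} = 2^{−1} = 7 (mod 13), so α_err = 5·7 = 35 ≡ 9 = α_4. Error position i = 4.
  Consistency check: S_2/S_1 = 6·8 = 48 ≡ 9 = α_err ✓ (single-error assumption holds).
Step 4: error magnitude e = S_0/v_4 = S_0·∏_{j≠4}(α_4 − α_j) = 2·11 = 22 ≡ 9 (mod 13).
Step 5: correct position 4: c_4 = r_4 − e = 1 − 9 ≡ 5 (mod 13). Hence c = [7, 11, 3, 5, 9].
  Check: interpolating c through the α_i gives m(x) = 8 + 4·x (degree < 2) with m(α_i) = c_i for every i, so c is indeed a codeword.


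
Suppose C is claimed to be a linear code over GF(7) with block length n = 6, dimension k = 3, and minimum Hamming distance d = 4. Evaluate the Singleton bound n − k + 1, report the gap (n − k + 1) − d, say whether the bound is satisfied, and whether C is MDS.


Singleton RHS = n − k + 1 = 4, slack = 0, bound satisfied, MDS.

Singleton bound: d ≤ n − k + 1.
Here n = 6, k = 3, so n − k + 1 = 4.
Given d = 4, check d ≤ 4: YES.
Slack = (n − k + 1) − d = 0.
The code is MDS (slack = 0).
Description: the claimed parameters are [6, 3, 4]_7; such a code would be MDS (meets Singleton bound).


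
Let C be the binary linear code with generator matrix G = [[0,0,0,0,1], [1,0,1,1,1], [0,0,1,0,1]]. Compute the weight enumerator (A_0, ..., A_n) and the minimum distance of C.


Weight distribution: A_0 = 1, A_1 = 2, A_2 = 2, A_3 = 2, A_4 = 1. Minimum distance d = 1.

Enumerate all 2^3 = 8 messages m ∈ F_2^3.
For each, compute codeword c = mG in F_2^5, then tally its weight.
  m = 000 → c = 00000, weight = 0.
  m = 100 → c = 00001, weight = 1.
  m = 010 → c = 10111, weight = 4.
  m = 110 → c = 10110, weight = 3.
  m = 001 → c = 00101, weight = 2.
  m = 101 → c = 00100, weight = 1.
  m = 011 → c = 10010, weight = 2.
  m = 111 → c = 10011, weight = 3.
Tally weights:
  weight 0: 1 codewords.
  weight 1: 2 codewords.
  weight 2: 2 codewords.
  weight 3: 2 codewords.
  weight 4: 1 codewords.
Minimum distance d = smallest w > 0 with A_w > 0 = 1.
Sanity: Σ A_w = 8 = 2^3 = 8 ✓.


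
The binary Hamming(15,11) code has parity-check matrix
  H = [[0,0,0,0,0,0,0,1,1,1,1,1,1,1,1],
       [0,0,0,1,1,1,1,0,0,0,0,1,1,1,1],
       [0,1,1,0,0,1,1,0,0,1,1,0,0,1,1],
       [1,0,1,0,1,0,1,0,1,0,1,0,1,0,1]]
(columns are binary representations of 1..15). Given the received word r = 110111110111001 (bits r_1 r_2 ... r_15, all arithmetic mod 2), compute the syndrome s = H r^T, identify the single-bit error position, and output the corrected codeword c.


s = (1, 0, 0, 1)^T, error position = 9, corrected codeword c = 110111111111001

Compute s = H r^T mod 2 one row at a time:
  s_1 = 1 + 0 + 1 + 1 + 1 + 0 + 0 + 1 = 5 ≡ 1 (mod 2).
  s_2 = 1 + 1 + 1 + 1 + 1 + 0 + 0 + 1 = 6 ≡ 0 (mod 2).
  s_3 = 1 + 0 + 1 + 1 + 1 + 1 + 0 + 1 = 6 ≡ 0 (mod 2).
  s_4 = 1 + 0 + 1 + 1 + 0 + 1 + 0 + 1 = 5 ≡ 1 (mod 2).
s = (1, 0, 0, 1)^T — this equals column 9 of H (binary 1001), so error is at position 9.
Correct: flip bit 9 of r = 110111110111001 to get c = 110111111111001.


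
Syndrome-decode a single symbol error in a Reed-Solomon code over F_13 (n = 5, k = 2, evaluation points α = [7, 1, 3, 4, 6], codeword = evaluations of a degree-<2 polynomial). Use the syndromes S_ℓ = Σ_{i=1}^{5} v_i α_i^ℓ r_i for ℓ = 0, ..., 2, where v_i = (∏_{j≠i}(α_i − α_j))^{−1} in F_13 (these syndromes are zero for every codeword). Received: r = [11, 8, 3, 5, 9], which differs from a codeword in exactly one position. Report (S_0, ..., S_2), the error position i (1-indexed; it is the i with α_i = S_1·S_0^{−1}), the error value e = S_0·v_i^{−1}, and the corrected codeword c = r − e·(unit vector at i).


S = (2, 2, 2), error at position 2, error magnitude e = 9, c = [11, 12, 3, 5, 9].

Step 1: column multipliers v_i = (∏_{j≠i}(α_i − α_j))^{−1} mod 13.
  i = 1 (α = 7): (7−1)(7−3)(7−4)(7−6) = 6·4·3·1 = 72 ≡ 7, so v_1 = 7^{−1} = 2 (mod 13).
  i = 2 (α = 1): (1−7)(1−3)(1−4)(1−6) = (−6)·(−2)·(−3)·(−5) = 180 ≡ 11, so v_2 = 11^{−1} = 6 (mod 13).
  i = 3 (α = 3): (3−7)(3−1)(3−4)(3−6) = (−4)·2·(−1)·(−3) = −24 ≡ 2, so v_3 = 2^{−1} = 7 (mod 13).
  i = 4 (α = 4): (4−7)(4−1)(4−3)(4−6) = (−3)·3·1·(−2) = 18 ≡ 5, so v_4 = 5^{−1} = 8 (mod 13).
  i = 5 (α = 6): (6−7)(6−1)(6−3)(6−4) = (−1)·5·3·2 = −30 ≡ 9, so v_5 = 9^{−1} = 3 (mod 13).
  v = [2, 6, 7, 8, 3].
Step 2: syndromes of r = [11, 8, 3, 5, 9] (all sums mod 13).
  S_0 = Σ v_i r_i = 2·11 + 6·8 + 7·3 + 8·5 + 3·9 = 158 ≡ 2.
  S_1 = Σ v_i α_i r_i = 2·7·11 + 6·1·8 + 7·3·3 + 8·4·5 + 3·6·9 = 587 ≡ 2.
  α_i^2 mod 13 = [10, 1, 9, 3, 10].
  S_2 = Σ v_i α_i^2 r_i = 2·10·11 + 6·1·8 + 7·9·3 + 8·3·5 + 3·10·9 = 847 ≡ 2.
  S = (2, 2, 2) ≠ 0, so r is not a codeword (an error is present).
Step 3: locate the error. For a single error e at position i, S_ℓ = v_i·e·α_i^ℓ, so α_err = S_1/S_0.
  S_0^{−1} = 2^{−1} = 7 (mod 13), so α_err = 2·7 = 14 ≡ 1 = α_2. Error position i = 2.
  Consistency check: S_2/S_1 = 2·7 = 14 ≡ 1 = α_err ✓ (single-error assumption holds).
Step 4: error magnitude e = S_0/v_2 = S_0·∏_{j≠2}(α_2 − α_j) = 2·11 = 22 ≡ 9 (mod 13).
Step 5: correct position 2: c_2 = r_2 − e = 8 − 9 ≡ 12 (mod 13). Hence c = [11, 12, 3, 5, 9].
  Check: interpolating c through the α_i gives m(x) = 10 + 2·x (degree < 2) with m(α_i) = c_i for every i, so c is indeed a codeword.


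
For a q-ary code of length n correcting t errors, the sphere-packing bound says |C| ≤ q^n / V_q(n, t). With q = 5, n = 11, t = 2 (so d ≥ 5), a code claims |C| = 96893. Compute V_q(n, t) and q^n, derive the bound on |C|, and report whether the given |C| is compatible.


V_q(n, t) = 925, q^n = 48828125, Hamming bound = 52787, |C| = 96893 > bound (violated).

Step 1: Compute V_q(n, t) = Σ_{j=0}^2 C(n, j) (q−1)^j.
  j = 0: C(11,0)·(4)^0 = 1·1 = 1.
  j = 1: C(11,1)·(4)^1 = 11·4 = 44.
  j = 2: C(11,2)·(4)^2 = 55·16 = 880.
  V_q(n, t) = 1 + 44 + 880 = 925.
Step 2: q^n = 5^11 = 48828125.
Step 3: Hamming bound ⌊q^n / V_q(n,t)⌋ = ⌊48828125/925⌋ = 52787.
Step 4: Compare |C| = 96893 to 52787: violated.
The claimed |C| lies above the Hamming bound, so no 5-ary code of length 11 with d ≥ 5 can have 96893 codewords.


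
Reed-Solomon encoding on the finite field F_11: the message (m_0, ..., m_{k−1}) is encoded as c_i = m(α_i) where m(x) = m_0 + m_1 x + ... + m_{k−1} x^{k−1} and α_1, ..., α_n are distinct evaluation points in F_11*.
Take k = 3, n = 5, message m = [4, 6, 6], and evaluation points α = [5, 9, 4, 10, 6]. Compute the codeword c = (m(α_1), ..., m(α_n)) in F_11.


c = [8, 5, 3, 4, 3]

Message polynomial: m(x) = 4 + 6·x + 6·x^2 (mod 11).
For each evaluation point α_i, compute m(α_i) mod 11:
  α_1 = 5: Horner steps 6 → 3 → 8, so m(5) = 8.
  α_2 = 9: Horner steps 6 → 5 → 5, so m(9) = 5.
  α_3 = 4: Horner steps 6 → 8 → 3, so m(4) = 3.
  α_4 = 10: Horner steps 6 → 0 → 4, so m(10) = 4.
  α_5 = 6: Horner steps 6 → 9 → 3, so m(6) = 3.
Codeword c = [8, 5, 3, 4, 3] ∈ F_11^5.


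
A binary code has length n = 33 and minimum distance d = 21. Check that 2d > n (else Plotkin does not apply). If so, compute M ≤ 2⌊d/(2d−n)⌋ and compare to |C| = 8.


Plotkin bound M ≤ 4; given |C| = 8 > bound (violated).

Check applicability: 2d = 42, n = 33.
2d − n = 9 > 0, so Plotkin applies.
Compute d/(2d−n) = 21/9 ≈ 2.3333.
⌊d/(2d−n)⌋ = 2.
Plotkin bound: M ≤ 2·2 = 4.
Given |C| = 8, check: VIOLATED.
This |C| is above the Plotkin bound, so no binary code with n = 33, d = 21 and 8 codewords exists.


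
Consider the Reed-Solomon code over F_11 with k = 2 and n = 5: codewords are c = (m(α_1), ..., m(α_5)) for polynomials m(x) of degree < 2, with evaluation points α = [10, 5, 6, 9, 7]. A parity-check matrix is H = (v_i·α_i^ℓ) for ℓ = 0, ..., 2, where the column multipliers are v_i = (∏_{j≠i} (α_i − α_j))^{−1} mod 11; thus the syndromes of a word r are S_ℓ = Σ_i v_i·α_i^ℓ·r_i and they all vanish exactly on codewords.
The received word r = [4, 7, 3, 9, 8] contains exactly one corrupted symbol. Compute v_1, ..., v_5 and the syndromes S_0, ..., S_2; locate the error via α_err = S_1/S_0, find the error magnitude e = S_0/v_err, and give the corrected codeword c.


S = (10, 5, 8), error at position 3, error magnitude e = 1, c = [4, 7, 2, 9, 8].

Step 1: column multipliers v_i = (∏_{j≠i}(α_i − α_j))^{−1} mod 11.
  i = 1 (α = 10): (10−5)(10−6)(10−9)(10−7) = 5·4·1·3 = 60 ≡ 5, so v_1 = 5^{−1} = 9 (mod 11).
  i = 2 (α = 5): (5−10)(5−6)(5−9)(5−7) = (−5)·(−1)·(−4)·(−2) = 40 ≡ 7, so v_2 = 7^{−1} = 8 (mod 11).
  i = 3 (α = 6): (6−10)(6−5)(6−9)(6−7) = (−4)·1·(−3)·(−1) = −12 ≡ 10, so v_3 = 10^{−1} = 10 (mod 11).
  i = 4 (α = 9): (9−10)(9−5)(9−6)(9−7) = (−1)·4·3·2 = −24 ≡ 9, so v_4 = 9^{−1} = 5 (mod 11).
  i = 5 (α = 7): (7−10)(7−5)(7−6)(7−9) = (−3)·2·1·(−2) = 12 ≡ 1, so v_5 = 1^{−1} = 1 (mod 11).
  v = [9, 8, 10, 5, 1].
Step 2: syndromes of r = [4, 7, 3, 9, 8] (all sums mod 11).
  S_0 = Σ v_i r_i = 9·4 + 8·7 + 10·3 + 5·9 + 1·8 = 175 ≡ 10.
  S_1 = Σ v_i α_i r_i = 9·10·4 + 8·5·7 + 10·6·3 + 5·9·9 + 1·7·8 = 1281 ≡ 5.
  α_i^2 mod 11 = [1, 3, 3, 4, 5].
  S_2 = Σ v_i α_i^2 r_i = 9·1·4 + 8·3·7 + 10·3·3 + 5·4·9 + 1·5·8 = 514 ≡ 8.
  S = (10, 5, 8) ≠ 0, so r is not a codeword (an error is present).
Step 3: locate the error. For a single error e at position i, S_ℓ = v_i·e·α_i^ℓ, so α_err = S_1/S_0.
  S_0^{−1} = 10^{−1} = 10 (mod 11), so α_err = 5·10 = 50 ≡ 6 = α_3. Error position i = 3.
  Consistency check: S_2/S_1 = 8·9 = 72 ≡ 6 = α_err ✓ (single-error assumption holds).
Step 4: error magnitude e = S_0/v_3 = S_0·∏_{j≠3}(α_3 − α_j) = 10·10 = 100 ≡ 1 (mod 11).
Step 5: correct position 3: c_3 = r_3 − e = 3 − 1 ≡ 2 (mod 11). Hence c = [4, 7, 2, 9, 8].
  Check: interpolating c through the α_i gives m(x) = 10 + 6·x (degree < 2) with m(α_i) = c_i for every i, so c is indeed a codeword.
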